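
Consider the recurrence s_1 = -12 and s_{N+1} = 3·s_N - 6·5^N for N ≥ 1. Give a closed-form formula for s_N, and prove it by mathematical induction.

s_N = 3^N - 3·5^N

Computing the first terms: s_1 = -12, s_2 = -66, s_3 = -348. This suggests s_N = 3^N - 3·5^N.
Base case (N = 1): the formula gives -12 = -12 = s_1.
Inductive step: suppose the statement holds for some m ≥ 1, so s_m = 3^m - 3·5^m.
Then s_{m+1} = 3·s_m - 6·5^m = 3·(3^m - 3·5^m) - 6·5^m = 3^(m + 1) - 3·5^(m + 1),
which is the claimed formula at N = m+1.
By induction, the statement is established for all N ≥ 1.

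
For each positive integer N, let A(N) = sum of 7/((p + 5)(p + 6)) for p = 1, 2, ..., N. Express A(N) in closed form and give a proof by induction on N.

We claim A(N) = 7N/(6(N + 6)) for all N ≥ 1.
Base case (N = 1): A(1) = 1/6, and the closed form gives 1/6. They agree.
Inductive step: suppose the statement holds for some p ≥ 1, so A(p) = 7p/(6(p + 6)).
Then A(p+1) = A(p) + (7/((p + 6)(p + 7))) = (7p/(6(p + 6))) + (7/((p + 6)(p + 7))).
Simplifying, A(p+1) = 7(p + 1)/(6(p + 7)) = 7(p+1)/(6((p+1) + 6)),
which is the closed form with N = p+1.
By the principle of mathematical induction, the result holds for all N ≥ 1.

A(N) = 7N/(6(N + 6))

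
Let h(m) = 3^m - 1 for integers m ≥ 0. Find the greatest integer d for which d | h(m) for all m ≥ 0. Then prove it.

d = 2

Computing the first values: h(0) = 0 and h(1) = 2; gcd(0, 2) = 2, so d ≤ 2.
We prove 2 | 3^m - 1 for all m ≥ 0 by induction on m.
Base step (m = 0): h(0) = 0 = 2·(0), so 2 | h(0).
Inductive step: assume the claim holds for m = j, i.e. 2 | h(j). Then
h(j+1) = 3^(j+1) - 1 = 3·(3^j - 1) + 2 = 3·h(j) + 2. The first term is divisible by 2 by the inductive hypothesis, and 2 is divisible by 2. Hence 2 | h(j+1).
By the principle of mathematical induction, the result holds for all m ≥ 0.
Therefore the largest such d is 2.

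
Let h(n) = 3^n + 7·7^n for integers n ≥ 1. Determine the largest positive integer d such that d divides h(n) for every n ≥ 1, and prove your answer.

Computing the first values: h(1) = 52 and h(2) = 352; gcd(52, 352) = 4, so d ≤ 4.
We prove 4 | 3^n + 7·7^n for all n ≥ 1 by induction on n.
Base step (n = 1): h(1) = 52 = 4·(13), so 4 | h(1).
For the inductive step, assume it holds for an arbitrary j ≥ 1, i.e. 4 | h(j). Then
h(j+1) − 7·h(j) = (3^(j+1) + 7·7^(j+1)) − 7·(3^j + 7·7^j) = (1)·3^j·(3 − 7) = (-4)·3^j. Since 4 | h(j) by the inductive hypothesis, 4 | 7·h(j); and 4 | -4 since -4 = 4·-1. Therefore 4 | h(j+1).
This completes the induction.
Therefore the largest such d is 4.

d = 4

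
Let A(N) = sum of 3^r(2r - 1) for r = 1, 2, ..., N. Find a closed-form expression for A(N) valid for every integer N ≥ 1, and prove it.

A(N) = 3·3^N(N - 1) + 3

We claim A(N) = 3·3^N(N - 1) + 3 for all N ≥ 1.
When N = 1: A(1) = 3, and the closed form gives 3. They agree.
For the inductive step, assume it holds for an arbitrary r ≥ 1, so A(r) = 3·3^r(r - 1) + 3.
Then A(r+1) = A(r) + (3^(r + 1)(2r + 1)) = (3·3^r(r - 1) + 3) + (3^(r + 1)(2r + 1)).
Simplifying, A(r+1) = 9·3^r·r + 3 = 3·3^(r+1)((r+1) - 1) + 3,
which is the closed form with N = r+1.
Hence, by induction on N, the claim holds for every N ≥ 1.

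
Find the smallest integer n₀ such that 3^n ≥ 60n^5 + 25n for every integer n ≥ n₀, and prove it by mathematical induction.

n₀ = 17

At n = 16: 43046721 < 62914960, so the inequality fails and n₀ ≥ 17. We prove 3^n ≥ 60n^5 + 25n for all n ≥ 17.
Base case (n = 17): 3^n = 129140163 and 60n^5 + 25n = 85191845, so 129140163 ≥ 85191845.
Inductive step: assume the claim holds for n = p, so 3^p ≥ 60p^5 + 25p.
Then 3^(p + 1) = 3·(3^p) ≥ 3·(60p^5 + 25p).
Also, for p ≥ 17 we have 3·(60p^5 + 25p) ≥ 60(p+1)^5 + 25(p+1), since 3·(60p^5 + 25p) − (60(p+1)^5 + 25(p+1)) = 120p^5 - 300p^4 - 600p^3 - 600p^2 - 250p - 85, which is nonnegative for all p ≥ 17.
Combining, 3^(p + 1) ≥ 60(p+1)^5 + 25(p+1).
Hence, by induction on n, the claim holds for every n ≥ 17.
Hence the smallest such n₀ is 17.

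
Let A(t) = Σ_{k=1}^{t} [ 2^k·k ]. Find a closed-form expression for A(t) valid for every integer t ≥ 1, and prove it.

We claim A(t) = 2·2^t(t - 1) + 2 for all t ≥ 1.
Base step (t = 1): A(1) = 2, and the closed form gives 2. They agree.
For the inductive step, assume it holds for an arbitrary k ≥ 1, so A(k) = 2·2^k(k - 1) + 2.
Then A(k+1) = A(k) + (2^(k + 1)(k + 1)) = (2·2^k(k - 1) + 2) + (2^(k + 1)(k + 1)).
Simplifying, A(k+1) = 4·2^k·k + 2 = 2·2^(k+1)((k+1) - 1) + 2,
which is the closed form with t = k+1.
This completes the induction.

A(t) = 2·2^t(t - 1) + 2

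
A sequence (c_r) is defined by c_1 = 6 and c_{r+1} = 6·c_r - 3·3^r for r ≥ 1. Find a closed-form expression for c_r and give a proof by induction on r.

Computing the first terms: c_1 = 6, c_2 = 27, c_3 = 135. This suggests c_r = 3^r + 3·6^(r - 1).
Base step (r = 1): the formula gives 6 = 6 = c_1.
Inductive step: suppose the statement holds for some j ≥ 1, so c_j = 3^j + 3·6^(j - 1).
Then c_{j+1} = 6·c_j - 3·3^j = 6·(3^j + 3·6^(j - 1)) - 3·3^j = 3^(j + 1) + 3·6^j = 3^(j+1) + 3·6^((j+1) - 1),
which is the claimed formula at r = j+1.
Hence, by induction on r, the claim holds for every r ≥ 1.

c_r = 3^r + 3·6^(r - 1)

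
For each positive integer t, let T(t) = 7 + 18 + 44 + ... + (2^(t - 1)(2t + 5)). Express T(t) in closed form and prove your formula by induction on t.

T(t) = 2^t(2t + 3) - 3

We claim T(t) = 2^t(2t + 3) - 3 for all t ≥ 1.
For the base case t = 1: T(1) = 7, and the closed form gives 7. They agree.
Suppose the result is true for t = k, so T(k) = 2^k(2k + 3) - 3.
Then T(k+1) = T(k) + (2^k(2k + 7)) = (2^k(2k + 3) - 3) + (2^k(2k + 7)).
Simplifying, T(k+1) = 4·2^k·k + 10·2^k - 3 = 2^(k+1)(2(k+1) + 3) - 3,
which is the closed form with t = k+1.
This completes the induction.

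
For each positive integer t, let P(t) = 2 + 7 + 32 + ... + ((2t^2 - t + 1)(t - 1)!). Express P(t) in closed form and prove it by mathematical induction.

We claim P(t) = (2t + 1)t! - 1 for all t ≥ 1.
Base step (t = 1): P(1) = 2, and the closed form gives 2. They agree.
Inductive step: assume the claim holds for t = i, so P(i) = (2i + 1)i! - 1.
Then P(i+1) = P(i) + ((2i^2 + 3i + 2)i!) = ((2i + 1)i! - 1) + ((2i^2 + 3i + 2)i!).
Simplifying, P(i+1) = (2(i+1) + 1)(i+1)! - 1,
which is the closed form with t = i+1.
Hence, by induction on t, the claim holds for every t ≥ 1.

P(t) = (2t + 1)t! - 1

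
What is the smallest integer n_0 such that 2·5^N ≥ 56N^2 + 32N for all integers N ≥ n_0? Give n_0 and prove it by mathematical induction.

At N = 3: 250 < 600, so the inequality fails and n_0 ≥ 4. We prove 2·5^N ≥ 56N^2 + 32N for all N ≥ 4.
Base case (N = 4): 2·5^N = 1250 and 56N^2 + 32N = 1024, so 1250 ≥ 1024.
Suppose the result is true for N = i, so 2·5^i ≥ 56i^2 + 32i.
Then 2·5^(i + 1) = 5·(2·5^i) ≥ 5·(56i^2 + 32i).
Also, for i ≥ 4 we have 5·(56i^2 + 32i) ≥ 56(i+1)^2 + 32(i+1), since 5·(56i^2 + 32i) − (56(i+1)^2 + 32(i+1)) = 224i^2 + 16i - 88, which is nonnegative for all i ≥ 4.
Combining, 2·5^(i + 1) ≥ 56(i+1)^2 + 32(i+1).
This completes the induction.
Hence the smallest such n_0 is 4.

n_0 = 4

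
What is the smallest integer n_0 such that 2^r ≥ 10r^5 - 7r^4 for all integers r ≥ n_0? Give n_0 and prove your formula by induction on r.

n_0 = 28

At r = 27: 134217728 < 139768983, so the inequality fails and n_0 ≥ 28. We prove 2^r ≥ 10r^5 - 7r^4 for all r ≥ 28.
When r = 28: 2^r = 268435456 and 10r^5 - 7r^4 = 167801088, so 268435456 ≥ 167801088.
Suppose the result is true for r = k, so 2^k ≥ 10k^5 - 7k^4.
Then 2^(k + 1) = 2·(2^k) ≥ 2·(10k^5 - 7k^4).
Also, for k ≥ 28 we have 2·(10k^5 - 7k^4) ≥ 10(k+1)^5 - 7(k+1)^4, since 2·(10k^5 - 7k^4) − (10(k+1)^5 - 7(k+1)^4) = 10k^5 - 57k^4 - 72k^3 - 58k^2 - 22k - 3, which is nonnegative for all k ≥ 28.
Combining, 2^(k + 1) ≥ 10(k+1)^5 - 7(k+1)^4.
By the principle of mathematical induction, the result holds for all r ≥ 28.
Hence the smallest such n_0 is 28.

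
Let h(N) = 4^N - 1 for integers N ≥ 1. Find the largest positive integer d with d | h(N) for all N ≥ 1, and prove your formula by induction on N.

Computing the first values: h(1) = 3 and h(2) = 15; gcd(3, 15) = 3, so d ≤ 3.
We prove 3 | 4^N - 1 for all N ≥ 1 by induction on N.
When N = 1: h(1) = 3 = 3·(1), so 3 | h(1).
Inductive step: suppose the statement holds for some m ≥ 1, i.e. 3 | h(m). Then
4^{m+1} − 1^{m+1} = 4·4^m − 1·1^m = 4·(4^m − 1^m) + (3)·1^m. The first term is divisible by 3 by the inductive hypothesis, and the second term (3)·1^m is divisible by 3 since 3 | 3. Hence 3 | h(m+1).
This completes the induction.
Therefore the largest such d is 3.

d = 3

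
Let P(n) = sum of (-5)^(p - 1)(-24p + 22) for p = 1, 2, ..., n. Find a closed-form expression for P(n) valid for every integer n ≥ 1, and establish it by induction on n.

P(n) = (-5)^n(4n - 3) + 3

We claim P(n) = (-5)^n(4n - 3) + 3 for all n ≥ 1.
For the base case n = 1: P(1) = -2, and the closed form gives -2. They agree.
Inductive step: assume the claim holds for n = p, so P(p) = (-5)^p(4p - 3) + 3.
Then P(p+1) = P(p) + ((-5)^p(-24p - 2)) = ((-5)^p(4p - 3) + 3) + ((-5)^p(-24p - 2)).
Simplifying, P(p+1) = -20(-5)^p·p - 5(-5)^p + 3 = (-5)^(p+1)(4(p+1) - 3) + 3,
which is the closed form with n = p+1.
By induction, the statement is established for all n ≥ 1.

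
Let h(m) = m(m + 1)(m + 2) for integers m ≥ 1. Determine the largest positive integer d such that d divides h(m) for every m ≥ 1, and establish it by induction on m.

d = 6

Computing the first values: h(1) = 6 and h(2) = 24; gcd(6, 24) = 6, so d ≤ 6.
We prove 6 | m(m + 1)(m + 2) for all m ≥ 1 by induction on m.
Base step (m = 1): h(1) = 6 = 6·(1), so 6 | h(1).
Inductive step: assume the claim holds for m = i, i.e. 6 | h(i). Then
h(i+1) − h(i) = (i+1)·(i+2)·(i+3) − i·(i+1)·(i+2) = (i+1)·(i+2)·[(i+3) − i] = 3·(i+1)·(i+2). The product of 2 consecutive integers is divisible by (2)! = 2, so h(i+1) − h(i) is divisible by 3·2 = 6. By the inductive hypothesis 6 | h(i), hence 6 | h(i+1).
By induction, the statement is established for all m ≥ 1.
Therefore the largest such d is 6.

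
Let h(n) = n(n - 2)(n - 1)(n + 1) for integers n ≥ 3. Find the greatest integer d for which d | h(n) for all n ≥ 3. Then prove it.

d = 24

Computing the first values: h(3) = 24 and h(4) = 120; gcd(24, 120) = 24, so d ≤ 24.
We prove 24 | n(n - 2)(n - 1)(n + 1) for all n ≥ 3 by induction on n.
Base step (n = 3): h(3) = 24 = 24·(1), so 24 | h(3).
Inductive step: assume the claim holds for n = r, i.e. 24 | h(r). Then
h(r+1) − h(r) = (r-1)·r·(r+1)·(r+2) − (r-2)·(r-1)·r·(r+1) = (r-1)·r·(r+1)·[(r+2) − (r-2)] = 4·(r-1)·r·(r+1). The product of 3 consecutive integers is divisible by (3)! = 6, so h(r+1) − h(r) is divisible by 4·6 = 24. By the inductive hypothesis 24 | h(r), hence 24 | h(r+1).
This completes the induction.
Therefore the largest such d is 24.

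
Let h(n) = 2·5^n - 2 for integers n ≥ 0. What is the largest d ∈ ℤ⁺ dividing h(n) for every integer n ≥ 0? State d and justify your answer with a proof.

d = 8

Computing the first values: h(0) = 0 and h(1) = 8; gcd(0, 8) = 8, so d ≤ 8.
We prove 8 | 2·5^n - 2 for all n ≥ 0 by induction on n.
Base step (n = 0): h(0) = 0 = 8·(0), so 8 | h(0).
Inductive step: assume the claim holds for n = r, i.e. 8 | h(r). Then
h(r+1) = 2·5^(r+1) - 2 = 5·(2·5^r - 2) + 8 = 5·h(r) + 8. The first term is divisible by 8 by the inductive hypothesis, and 8 is divisible by 8. Hence 8 | h(r+1).
Hence, by induction on n, the claim holds for every n ≥ 0.
Therefore the largest such d is 8.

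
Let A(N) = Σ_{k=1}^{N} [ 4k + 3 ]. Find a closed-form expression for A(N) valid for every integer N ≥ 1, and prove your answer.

A(N) = N(2N + 5)

We claim A(N) = N(2N + 5) for all N ≥ 1.
When N = 1: A(1) = 7, and the closed form gives 7. They agree.
Inductive step: suppose the statement holds for some k ≥ 1, so A(k) = k(2k + 5).
Then A(k+1) = A(k) + (4k + 7) = (k(2k + 5)) + (4k + 7).
Simplifying, A(k+1) = (k + 1)(2k + 7) = (k+1)(2(k+1) + 5),
which is the closed form with N = k+1.
This completes the induction.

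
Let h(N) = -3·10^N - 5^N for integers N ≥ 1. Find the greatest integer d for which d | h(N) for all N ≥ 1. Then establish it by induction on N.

Computing the first values: h(1) = -35 and h(2) = -325; gcd(-35, -325) = 5, so d ≤ 5.
We prove 5 | -3·10^N - 5^N for all N ≥ 1 by induction on N.
Base case (N = 1): h(1) = -35 = 5·(-7), so 5 | h(1).
Suppose the result is true for N = p, i.e. 5 | h(p). Then
h(p+1) − 10·h(p) = (-3·10^(p+1) - 5^(p+1)) − 10·(-3·10^p - 5^p) = (-1)·5^p·(5 − 10) = (5)·5^p. Since 5 | h(p) by the inductive hypothesis, 5 | 10·h(p); and 5 | 5 since 5 = 5·1. Therefore 5 | h(p+1).
Hence, by induction on N, the claim holds for every N ≥ 1.
Therefore the largest such d is 5.

d = 5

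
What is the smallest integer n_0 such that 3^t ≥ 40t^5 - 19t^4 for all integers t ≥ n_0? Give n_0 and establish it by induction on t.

At t = 15: 14348907 < 29413125, so the inequality fails and n_0 ≥ 16. We prove 3^t ≥ 40t^5 - 19t^4 for all t ≥ 16.
Base step (t = 16): 3^t = 43046721 and 40t^5 - 19t^4 = 40697856, so 43046721 ≥ 40697856.
Inductive step: assume the claim holds for t = k, so 3^k ≥ 40k^5 - 19k^4.
Then 3^(k + 1) = 3·(3^k) ≥ 3·(40k^5 - 19k^4).
Also, for k ≥ 16 we have 3·(40k^5 - 19k^4) ≥ 40(k+1)^5 - 19(k+1)^4, since 3·(40k^5 - 19k^4) − (40(k+1)^5 - 19(k+1)^4) = 80k^5 - 238k^4 - 324k^3 - 286k^2 - 124k - 21, which is nonnegative for all k ≥ 16.
Combining, 3^(k + 1) ≥ 40(k+1)^5 - 19(k+1)^4.
By induction, the statement is established for all t ≥ 16.
Hence the smallest such n_0 is 16.

n_0 = 16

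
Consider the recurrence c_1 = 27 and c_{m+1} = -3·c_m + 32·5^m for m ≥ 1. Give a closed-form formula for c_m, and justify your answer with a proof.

Computing the first terms: c_1 = 27, c_2 = 79, c_3 = 563. This suggests c_m = 7(-3)^(m - 1) + 4·5^m.
Base case (m = 1): the formula gives 27 = 27 = c_1.
For the inductive step, assume it holds for an arbitrary i ≥ 1, so c_i = 7(-3)^(i - 1) + 4·5^i.
Then c_{i+1} = -3·c_i + 32·5^i = -3·(7(-3)^(i - 1) + 4·5^i) + 32·5^i = 7(-3)^i + 4·5^(i + 1) = 7(-3)^((i+1) - 1) + 4·5^(i+1),
which is the claimed formula at m = i+1.
Hence, by induction on m, the claim holds for every m ≥ 1.

c_m = 7(-3)^(m - 1) + 4·5^m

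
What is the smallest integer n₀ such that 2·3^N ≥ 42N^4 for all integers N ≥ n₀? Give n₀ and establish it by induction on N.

n₀ = 12

At N = 11: 354294 < 614922, so the inequality fails and n₀ ≥ 12. We prove 2·3^N ≥ 42N^4 for all N ≥ 12.
Base case (N = 12): 2·3^N = 1062882 and 42N^4 = 870912, so 1062882 ≥ 870912.
For the inductive step, assume it holds for an arbitrary i ≥ 12, so 2·3^i ≥ 42i^4.
Then 2·3^(i + 1) = 3·(2·3^i) ≥ 3·(42i^4).
Also, for i ≥ 12 we have 3·(42i^4) ≥ 42(i+1)^4, since 3 ≥ (1 + 1/i)^4 for all i ≥ 12.
Combining, 2·3^(i + 1) ≥ 42(i+1)^4.
By the principle of mathematical induction, the result holds for all N ≥ 12.
Hence the smallest such n₀ is 12.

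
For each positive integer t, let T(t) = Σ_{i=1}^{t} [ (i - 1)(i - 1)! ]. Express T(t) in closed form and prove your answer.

We claim T(t) = t! - 1 for all t ≥ 1.
Base step (t = 1): T(1) = 0, and the closed form gives 0. They agree.
Suppose the result is true for t = i, so T(i) = i! - 1.
Then T(i+1) = T(i) + (i·i!) = (i! - 1) + (i·i!).
Simplifying, T(i+1) = (i+1)! - 1,
which is the closed form with t = i+1.
By induction, the statement is established for all t ≥ 1.

T(t) = t! - 1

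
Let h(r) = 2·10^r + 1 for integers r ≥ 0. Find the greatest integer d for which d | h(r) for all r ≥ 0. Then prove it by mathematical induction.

Computing the first values: h(0) = 3 and h(1) = 21; gcd(3, 21) = 3, so d ≤ 3.
We prove 3 | 2·10^r + 1 for all r ≥ 0 by induction on r.
For the base case r = 0: h(0) = 3 = 3·(1), so 3 | h(0).
Suppose the result is true for r = m, i.e. 3 | h(m). Then
h(m+1) = 2·10^(m+1) + 1 = 10·(2·10^m + 1) - 9 = 10·h(m) - 9. The first term is divisible by 3 by the inductive hypothesis, and -9 is divisible by 3. Hence 3 | h(m+1).
By induction, the statement is established for all r ≥ 0.
Therefore the largest such d is 3.

d = 3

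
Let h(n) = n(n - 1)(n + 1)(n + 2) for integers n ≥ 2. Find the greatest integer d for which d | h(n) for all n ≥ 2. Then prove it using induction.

Computing the first values: h(2) = 24 and h(3) = 120; gcd(24, 120) = 24, so d ≤ 24.
We prove 24 | n(n - 1)(n + 1)(n + 2) for all n ≥ 2 by induction on n.
When n = 2: h(2) = 24 = 24·(1), so 24 | h(2).
Suppose the result is true for n = p, i.e. 24 | h(p). Then
h(p+1) − h(p) = p·(p+1)·(p+2)·(p+3) − (p-1)·p·(p+1)·(p+2) = p·(p+1)·(p+2)·[(p+3) − (p-1)] = 4·p·(p+1)·(p+2). The product of 3 consecutive integers is divisible by (3)! = 6, so h(p+1) − h(p) is divisible by 4·6 = 24. By the inductive hypothesis 24 | h(p), hence 24 | h(p+1).
By induction, the statement is established for all n ≥ 2.
Therefore the largest such d is 24.

d = 24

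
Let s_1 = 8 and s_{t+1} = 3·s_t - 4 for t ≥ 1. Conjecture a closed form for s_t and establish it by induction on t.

s_t = 2·3^t + 2

Computing the first terms: s_1 = 8, s_2 = 20, s_3 = 56. This suggests s_t = 2·3^t + 2.
When t = 1: the formula gives 8 = 8 = s_1.
Inductive step: assume the claim holds for t = m, so s_m = 2·3^m + 2.
Then s_{m+1} = 3·s_m - 4 = 3·(2·3^m + 2) - 4 = 2·3^(m + 1) + 2,
which is the claimed formula at t = m+1.
By induction, the statement is established for all t ≥ 1.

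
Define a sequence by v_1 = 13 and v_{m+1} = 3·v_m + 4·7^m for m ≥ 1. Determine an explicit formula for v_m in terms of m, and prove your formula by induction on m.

v_m = 2·3^m + 7^m

Computing the first terms: v_1 = 13, v_2 = 67, v_3 = 397. This suggests v_m = 2·3^m + 7^m.
When m = 1: the formula gives 13 = 13 = v_1.
Inductive step: assume the claim holds for m = p, so v_p = 2·3^p + 7^p.
Then v_{p+1} = 3·v_p + 4·7^p = 3·(2·3^p + 7^p) + 4·7^p = 2·3^(p + 1) + 7^(p + 1),
which is the claimed formula at m = p+1.
By the principle of mathematical induction, the result holds for all m ≥ 1.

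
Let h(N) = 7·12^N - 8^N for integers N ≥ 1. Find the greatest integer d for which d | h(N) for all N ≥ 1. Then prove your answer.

d = 4

Computing the first values: h(1) = 76 and h(2) = 944; gcd(76, 944) = 4, so d ≤ 4.
We prove 4 | 7·12^N - 8^N for all N ≥ 1 by induction on N.
Base step (N = 1): h(1) = 76 = 4·(19), so 4 | h(1).
Suppose the result is true for N = k, i.e. 4 | h(k). Then
h(k+1) − 12·h(k) = (7·12^(k+1) - 8^(k+1)) − 12·(7·12^k - 8^k) = (-1)·8^k·(8 − 12) = (4)·8^k. Since 4 | h(k) by the inductive hypothesis, 4 | 12·h(k); and 4 | 4 since 4 = 4·1. Therefore 4 | h(k+1).
This completes the induction.
Therefore the largest such d is 4.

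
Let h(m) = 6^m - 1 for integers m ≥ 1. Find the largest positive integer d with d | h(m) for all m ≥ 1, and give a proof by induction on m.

Computing the first values: h(1) = 5 and h(2) = 35; gcd(5, 35) = 5, so d ≤ 5.
We prove 5 | 6^m - 1 for all m ≥ 1 by induction on m.
For the base case m = 1: h(1) = 5 = 5·(1), so 5 | h(1).
For the inductive step, assume it holds for an arbitrary i ≥ 1, i.e. 5 | h(i). Then
6^{i+1} − 1^{i+1} = 6·6^i − 1·1^i = 6·(6^i − 1^i) + (5)·1^i. The first term is divisible by 5 by the inductive hypothesis, and the second term (5)·1^i is divisible by 5 since 5 | 5. Hence 5 | h(i+1).
By induction, the statement is established for all m ≥ 1.
Therefore the largest such d is 5.

d = 5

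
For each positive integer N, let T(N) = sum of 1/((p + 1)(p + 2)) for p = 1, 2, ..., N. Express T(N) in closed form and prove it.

We claim T(N) = N/(2(N + 2)) for all N ≥ 1.
For the base case N = 1: T(1) = 1/6, and the closed form gives 1/6. They agree.
Inductive step: suppose the statement holds for some p ≥ 1, so T(p) = p/(2(p + 2)).
Then T(p+1) = T(p) + (1/((p + 2)(p + 3))) = (p/(2(p + 2))) + (1/((p + 2)(p + 3))).
Simplifying, T(p+1) = (p + 1)/(2(p + 3)) = (p+1)/(2((p+1) + 2)),
which is the closed form with N = p+1.
By the principle of mathematical induction, the result holds for all N ≥ 1.

T(N) = N/(2(N + 2))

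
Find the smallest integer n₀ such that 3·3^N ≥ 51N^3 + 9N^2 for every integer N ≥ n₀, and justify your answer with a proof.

n₀ = 9

At N = 8: 19683 < 26688, so the inequality fails and n₀ ≥ 9. We prove 3·3^N ≥ 51N^3 + 9N^2 for all N ≥ 9.
For the base case N = 9: 3·3^N = 59049 and 51N^3 + 9N^2 = 37908, so 59049 ≥ 37908.
Suppose the result is true for N = k, so 3·3^k ≥ 51k^3 + 9k^2.
Then 3·3^(k + 1) = 3·(3·3^k) ≥ 3·(51k^3 + 9k^2).
Also, for k ≥ 9 we have 3·(51k^3 + 9k^2) ≥ 51(k+1)^3 + 9(k+1)^2, since 3·(51k^3 + 9k^2) − (51(k+1)^3 + 9(k+1)^2) = 102k^3 - 135k^2 - 171k - 60, which is nonnegative for all k ≥ 9.
Combining, 3·3^(k + 1) ≥ 51(k+1)^3 + 9(k+1)^2.
By induction, the statement is established for all N ≥ 9.
Hence the smallest such n₀ is 9.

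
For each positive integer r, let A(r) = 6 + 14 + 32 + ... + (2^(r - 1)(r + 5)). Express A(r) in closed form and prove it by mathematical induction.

A(r) = 2^r(r + 4) - 4

We claim A(r) = 2^r(r + 4) - 4 for all r ≥ 1.
When r = 1: A(1) = 6, and the closed form gives 6. They agree.
Inductive step: suppose the statement holds for some j ≥ 1, so A(j) = 2^j(j + 4) - 4.
Then A(j+1) = A(j) + (2^j(j + 6)) = (2^j(j + 4) - 4) + (2^j(j + 6)).
Simplifying, A(j+1) = 2·2^j·j + 10·2^j - 4 = 2^(j+1)((j+1) + 4) - 4,
which is the closed form with r = j+1.
This completes the induction.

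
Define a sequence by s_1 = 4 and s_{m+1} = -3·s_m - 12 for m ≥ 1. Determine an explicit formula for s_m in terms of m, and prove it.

Computing the first terms: s_1 = 4, s_2 = -24, s_3 = 60. This suggests s_m = 7(-3)^(m - 1) - 3.
When m = 1: the formula gives 4 = 4 = s_1.
For the inductive step, assume it holds for an arbitrary p ≥ 1, so s_p = 7(-3)^(p - 1) - 3.
Then s_{p+1} = -3·s_p - 12 = -3·(7(-3)^(p - 1) - 3) - 12 = 7(-3)^p - 3 = 7(-3)^((p+1) - 1) - 3,
which is the claimed formula at m = p+1.
This completes the induction.

s_m = 7(-3)^(m - 1) - 3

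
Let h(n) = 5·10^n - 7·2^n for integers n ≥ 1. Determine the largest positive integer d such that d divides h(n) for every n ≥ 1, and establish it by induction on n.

Computing the first values: h(1) = 36 and h(2) = 472; gcd(36, 472) = 4, so d ≤ 4.
We prove 4 | 5·10^n - 7·2^n for all n ≥ 1 by induction on n.
When n = 1: h(1) = 36 = 4·(9), so 4 | h(1).
Suppose the result is true for n = r, i.e. 4 | h(r). Then
h(r+1) − 10·h(r) = (5·10^(r+1) - 7·2^(r+1)) − 10·(5·10^r - 7·2^r) = (-7)·2^r·(2 − 10) = (56)·2^r. Since 4 | h(r) by the inductive hypothesis, 4 | 10·h(r); and 4 | 56 since 56 = 4·14. Therefore 4 | h(r+1).
By induction, the statement is established for all n ≥ 1.
Therefore the largest such d is 4.

d = 4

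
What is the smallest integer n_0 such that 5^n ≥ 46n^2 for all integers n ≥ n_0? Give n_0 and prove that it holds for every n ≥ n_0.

At n = 4: 625 < 736, so the inequality fails and n_0 ≥ 5. We prove 5^n ≥ 46n^2 for all n ≥ 5.
Base case (n = 5): 5^n = 3125 and 46n^2 = 1150, so 3125 ≥ 1150.
Suppose the result is true for n = m, so 5^m ≥ 46m^2.
Then 5^(m + 1) = 5·(5^m) ≥ 5·(46m^2).
Also, for m ≥ 5 we have 5·(46m^2) ≥ 46(m+1)^2, since 5 ≥ (1 + 1/m)^2 for all m ≥ 5.
Combining, 5^(m + 1) ≥ 46(m+1)^2.
Hence, by induction on n, the claim holds for every n ≥ 5.
Hence the smallest such n_0 is 5.

n_0 = 5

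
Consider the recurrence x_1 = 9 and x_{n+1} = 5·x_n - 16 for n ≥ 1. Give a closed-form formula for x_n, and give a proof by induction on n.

Computing the first terms: x_1 = 9, x_2 = 29, x_3 = 129. This suggests x_n = 5^n + 4.
Base case (n = 1): the formula gives 9 = 9 = x_1.
Suppose the result is true for n = m, so x_m = 5^m + 4.
Then x_{m+1} = 5·x_m - 16 = 5·(5^m + 4) - 16 = 5^(m + 1) + 4,
which is the claimed formula at n = m+1.
This completes the induction.

x_n = 5^n + 4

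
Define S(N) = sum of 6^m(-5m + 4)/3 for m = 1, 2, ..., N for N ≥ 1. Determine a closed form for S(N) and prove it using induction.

S(N) = 2·6^N(-N + 1) - 2

We claim S(N) = 2·6^N(-N + 1) - 2 for all N ≥ 1.
When N = 1: S(1) = -2, and the closed form gives -2. They agree.
Suppose the result is true for N = m, so S(m) = 2·6^m(-m + 1) - 2.
Then S(m+1) = S(m) + (6^m(-10m - 2)) = (2·6^m(-m + 1) - 2) + (6^m(-10m - 2)).
Simplifying, S(m+1) = -12·6^m·m - 2 = 2·6^(m+1)(-(m+1) + 1) - 2,
which is the closed form with N = m+1.
By the principle of mathematical induction, the result holds for all N ≥ 1.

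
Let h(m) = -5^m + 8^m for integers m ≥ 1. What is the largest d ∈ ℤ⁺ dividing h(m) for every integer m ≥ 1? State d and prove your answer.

Computing the first values: h(1) = 3 and h(2) = 39; gcd(3, 39) = 3, so d ≤ 3.
We prove 3 | -5^m + 8^m for all m ≥ 1 by induction on m.
For the base case m = 1: h(1) = 3 = 3·(1), so 3 | h(1).
Suppose the result is true for m = j, i.e. 3 | h(j). Then
8^{j+1} − 5^{j+1} = 8·8^j − 5·5^j = 8·(8^j − 5^j) + (3)·5^j. The first term is divisible by 3 by the inductive hypothesis, and the second term (3)·5^j is divisible by 3 since 3 | 3. Hence 3 | h(j+1).
Hence, by induction on m, the claim holds for every m ≥ 1.
Therefore the largest such d is 3.

d = 3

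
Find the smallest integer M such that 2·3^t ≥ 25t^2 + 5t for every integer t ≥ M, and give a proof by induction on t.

M = 6

At t = 5: 486 < 650, so the inequality fails and M ≥ 6. We prove 2·3^t ≥ 25t^2 + 5t for all t ≥ 6.
When t = 6: 2·3^t = 1458 and 25t^2 + 5t = 930, so 1458 ≥ 930.
Inductive step: assume the claim holds for t = k, so 2·3^k ≥ 25k^2 + 5k.
Then 2·3^(k + 1) = 3·(2·3^k) ≥ 3·(25k^2 + 5k).
Also, for k ≥ 6 we have 3·(25k^2 + 5k) ≥ 25(k+1)^2 + 5(k+1), since 3·(25k^2 + 5k) − (25(k+1)^2 + 5(k+1)) = 50k^2 - 40k - 30, which is nonnegative for all k ≥ 6.
Combining, 2·3^(k + 1) ≥ 25(k+1)^2 + 5(k+1).
By induction, the statement is established for all t ≥ 6.
Hence the smallest such M is 6.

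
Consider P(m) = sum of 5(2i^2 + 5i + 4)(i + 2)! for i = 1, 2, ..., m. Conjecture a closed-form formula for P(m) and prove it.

We claim P(m) = (10m + 5)(m + 3)! - 30 for all m ≥ 1.
Base case (m = 1): P(1) = 330, and the closed form gives 330. They agree.
Suppose the result is true for m = i, so P(i) = (10i + 5)(i + 3)! - 30.
Then P(i+1) = P(i) + (5(2i^2 + 9i + 11)(i + 3)!) = ((10i + 5)(i + 3)! - 30) + (5(2i^2 + 9i + 11)(i + 3)!).
Simplifying, P(i+1) = (10(i+1) + 5)((i+1) + 3)! - 30,
which is the closed form with m = i+1.
Hence, by induction on m, the claim holds for every m ≥ 1.

P(m) = (10m + 5)(m + 3)! - 30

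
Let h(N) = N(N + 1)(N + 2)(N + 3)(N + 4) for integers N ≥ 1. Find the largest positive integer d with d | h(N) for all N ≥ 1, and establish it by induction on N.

Computing the first values: h(1) = 120 and h(2) = 720; gcd(120, 720) = 120, so d ≤ 120.
We prove 120 | N(N + 1)(N + 2)(N + 3)(N + 4) for all N ≥ 1 by induction on N.
Base case (N = 1): h(1) = 120 = 120·(1), so 120 | h(1).
Inductive step: assume the claim holds for N = k, i.e. 120 | h(k). Then
h(k+1) − h(k) = (k+1)·(k+2)·(k+3)·(k+4)·(k+5) − k·(k+1)·(k+2)·(k+3)·(k+4) = (k+1)·(k+2)·(k+3)·(k+4)·[(k+5) − k] = 5·(k+1)·(k+2)·(k+3)·(k+4). The product of 4 consecutive integers is divisible by (4)! = 24, so h(k+1) − h(k) is divisible by 5·24 = 120. By the inductive hypothesis 120 | h(k), hence 120 | h(k+1).
This completes the induction.
Therefore the largest such d is 120.

d = 120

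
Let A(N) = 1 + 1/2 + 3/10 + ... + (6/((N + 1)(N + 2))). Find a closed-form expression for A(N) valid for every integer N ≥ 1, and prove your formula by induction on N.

We claim A(N) = 3N/(N + 2) for all N ≥ 1.
Base step (N = 1): A(1) = 1, and the closed form gives 1. They agree.
Suppose the result is true for N = p, so A(p) = 3p/(p + 2).
Then A(p+1) = A(p) + (6/((p + 2)(p + 3))) = (3p/(p + 2)) + (6/((p + 2)(p + 3))).
Simplifying, A(p+1) = 3(p + 1)/(p + 3) = 3(p+1)/((p+1) + 2),
which is the closed form with N = p+1.
Hence, by induction on N, the claim holds for every N ≥ 1.

A(N) = 3N/(N + 2)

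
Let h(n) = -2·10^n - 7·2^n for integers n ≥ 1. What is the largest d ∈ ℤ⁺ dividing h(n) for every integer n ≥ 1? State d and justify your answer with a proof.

d = 2

Computing the first values: h(1) = -34 and h(2) = -228; gcd(-34, -228) = 2, so d ≤ 2.
We prove 2 | -2·10^n - 7·2^n for all n ≥ 1 by induction on n.
Base case (n = 1): h(1) = -34 = 2·(-17), so 2 | h(1).
Inductive step: assume the claim holds for n = k, i.e. 2 | h(k). Then
h(k+1) − 10·h(k) = (-2·10^(k+1) - 7·2^(k+1)) − 10·(-2·10^k - 7·2^k) = (-7)·2^k·(2 − 10) = (56)·2^k. Since 2 | h(k) by the inductive hypothesis, 2 | 10·h(k); and 2 | 56 since 56 = 2·28. Therefore 2 | h(k+1).
By the principle of mathematical induction, the result holds for all n ≥ 1.
Therefore the largest such d is 2.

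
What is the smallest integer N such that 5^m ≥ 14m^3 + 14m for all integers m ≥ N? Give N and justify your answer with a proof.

At m = 4: 625 < 952, so the inequality fails and N ≥ 5. We prove 5^m ≥ 14m^3 + 14m for all m ≥ 5.
Base step (m = 5): 5^m = 3125 and 14m^3 + 14m = 1820, so 3125 ≥ 1820.
Inductive step: suppose the statement holds for some r ≥ 5, so 5^r ≥ 14r^3 + 14r.
Then 5^(r + 1) = 5·(5^r) ≥ 5·(14r^3 + 14r).
Also, for r ≥ 5 we have 5·(14r^3 + 14r) ≥ 14(r+1)^3 + 14(r+1), since 5·(14r^3 + 14r) − (14(r+1)^3 + 14(r+1)) = 56r^3 - 42r^2 + 14r - 28, which is nonnegative for all r ≥ 5.
Combining, 5^(r + 1) ≥ 14(r+1)^3 + 14(r+1).
By the principle of mathematical induction, the result holds for all m ≥ 5.
Hence the smallest such N is 5.

N = 5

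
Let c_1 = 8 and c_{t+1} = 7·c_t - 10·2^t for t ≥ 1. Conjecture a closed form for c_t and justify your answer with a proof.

Computing the first terms: c_1 = 8, c_2 = 36, c_3 = 212. This suggests c_t = 2^(t + 1) + 4·7^(t - 1).
Base step (t = 1): the formula gives 8 = 8 = c_1.
Inductive step: assume the claim holds for t = j, so c_j = 2^(j + 1) + 4·7^(j - 1).
Then c_{j+1} = 7·c_j - 10·2^j = 7·(2^(j + 1) + 4·7^(j - 1)) - 10·2^j = 2^(j + 2) + 4·7^j = 2^((j+1) + 1) + 4·7^((j+1) - 1),
which is the claimed formula at t = j+1.
Hence, by induction on t, the claim holds for every t ≥ 1.

c_t = 2^(t + 1) + 4·7^(t - 1)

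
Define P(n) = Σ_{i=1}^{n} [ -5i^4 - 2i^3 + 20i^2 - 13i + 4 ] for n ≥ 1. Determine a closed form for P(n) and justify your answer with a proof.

We claim P(n) = -n(n^4 + 3n^3 - 4n^2 - 3n - 1) for all n ≥ 1.
For the base case n = 1: P(1) = 4, and the closed form gives 4. They agree.
Suppose the result is true for n = i, so P(i) = i(-i^4 - 3i^3 + 4i^2 + 3i + 1).
Then P(i+1) = P(i) + (-5i^4 - 22i^3 - 16i^2 + i + 4) = (i(-i^4 - 3i^3 + 4i^2 + 3i + 1)) + (-5i^4 - 22i^3 - 16i^2 + i + 4).
Simplifying, P(i+1) = -(i + 1)(i^4 + 7i^3 + 11i^2 + 2i - 4) = -(i+1)((i+1)^4 + 3(i+1)^3 - 4(i+1)^2 - 3(i+1) - 1),
which is the closed form with n = i+1.
By induction, the statement is established for all n ≥ 1.

P(n) = -n(n^4 + 3n^3 - 4n^2 - 3n - 1)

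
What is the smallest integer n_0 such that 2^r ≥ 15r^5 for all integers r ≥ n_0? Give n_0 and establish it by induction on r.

At r = 27: 134217728 < 215233605, so the inequality fails and n_0 ≥ 28. We prove 2^r ≥ 15r^5 for all r ≥ 28.
Base step (r = 28): 2^r = 268435456 and 15r^5 = 258155520, so 268435456 ≥ 258155520.
Inductive step: assume the claim holds for r = i, so 2^i ≥ 15i^5.
Then 2^(i + 1) = 2·(2^i) ≥ 2·(15i^5).
Also, for i ≥ 28 we have 2·(15i^5) ≥ 15(i+1)^5, since 2 ≥ (1 + 1/i)^5 for all i ≥ 28.
Combining, 2^(i + 1) ≥ 15(i+1)^5.
By the principle of mathematical induction, the result holds for all r ≥ 28.
Hence the smallest such n_0 is 28.

n_0 = 28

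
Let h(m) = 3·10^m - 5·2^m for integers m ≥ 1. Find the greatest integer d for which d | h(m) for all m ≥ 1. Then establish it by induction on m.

Computing the first values: h(1) = 20 and h(2) = 280; gcd(20, 280) = 20, so d ≤ 20.
We prove 20 | 3·10^m - 5·2^m for all m ≥ 1 by induction on m.
Base step (m = 1): h(1) = 20 = 20·(1), so 20 | h(1).
Inductive step: assume the claim holds for m = i, i.e. 20 | h(i). Then
h(i+1) − 10·h(i) = (3·10^(i+1) - 5·2^(i+1)) − 10·(3·10^i - 5·2^i) = (-5)·2^i·(2 − 10) = (40)·2^i. Since 20 | h(i) by the inductive hypothesis, 20 | 10·h(i); and 20 | 40 since 40 = 20·2. Therefore 20 | h(i+1).
Hence, by induction on m, the claim holds for every m ≥ 1.
Therefore the largest such d is 20.

d = 20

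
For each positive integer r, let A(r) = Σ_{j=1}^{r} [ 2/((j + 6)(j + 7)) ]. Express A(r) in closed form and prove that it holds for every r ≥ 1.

A(r) = 2r/(7(r + 7))

We claim A(r) = 2r/(7(r + 7)) for all r ≥ 1.
Base step (r = 1): A(1) = 1/28, and the closed form gives 1/28. They agree.
Inductive step: suppose the statement holds for some j ≥ 1, so A(j) = 2j/(7(j + 7)).
Then A(j+1) = A(j) + (2/((j + 7)(j + 8))) = (2j/(7(j + 7))) + (2/((j + 7)(j + 8))).
Simplifying, A(j+1) = 2(j + 1)/(7(j + 8)) = 2(j+1)/(7((j+1) + 7)),
which is the closed form with r = j+1.
By induction, the statement is established for all r ≥ 1.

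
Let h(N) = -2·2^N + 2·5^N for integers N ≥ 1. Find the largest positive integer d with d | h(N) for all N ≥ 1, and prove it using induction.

Computing the first values: h(1) = 6 and h(2) = 42; gcd(6, 42) = 6, so d ≤ 6.
We prove 6 | -2·2^N + 2·5^N for all N ≥ 1 by induction on N.
Base case (N = 1): h(1) = 6 = 6·(1), so 6 | h(1).
Suppose the result is true for N = k, i.e. 6 | h(k). Then
h(k+1) − 5·h(k) = (-2·2^(k+1) + 2·5^(k+1)) − 5·(-2·2^k + 2·5^k) = (-2)·2^k·(2 − 5) = (6)·2^k. Since 6 | h(k) by the inductive hypothesis, 6 | 5·h(k); and 6 | 6 since 6 = 6·1. Therefore 6 | h(k+1).
Hence, by induction on N, the claim holds for every N ≥ 1.
Therefore the largest such d is 6.

d = 6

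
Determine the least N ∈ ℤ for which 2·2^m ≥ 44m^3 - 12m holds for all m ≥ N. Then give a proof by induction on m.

N = 17

At m = 16: 131072 < 180032, so the inequality fails and N ≥ 17. We prove 2·2^m ≥ 44m^3 - 12m for all m ≥ 17.
For the base case m = 17: 2·2^m = 262144 and 44m^3 - 12m = 215968, so 262144 ≥ 215968.
Suppose the result is true for m = r, so 2·2^r ≥ 44r^3 - 12r.
Then 2·2^(r + 1) = 2·(2·2^r) ≥ 2·(44r^3 - 12r).
Also, for r ≥ 17 we have 2·(44r^3 - 12r) ≥ 44(r+1)^3 - 12(r+1), since 2·(44r^3 - 12r) − (44(r+1)^3 - 12(r+1)) = 44r^3 - 132r^2 - 144r - 32, which is nonnegative for all r ≥ 17.
Combining, 2·2^(r + 1) ≥ 44(r+1)^3 - 12(r+1).
By the principle of mathematical induction, the result holds for all m ≥ 17.
Hence the smallest such N is 17.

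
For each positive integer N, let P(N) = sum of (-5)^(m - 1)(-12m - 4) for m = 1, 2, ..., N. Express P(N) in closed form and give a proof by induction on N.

P(N) = (-5)^N(2N + 1) - 1

We claim P(N) = (-5)^N(2N + 1) - 1 for all N ≥ 1.
When N = 1: P(1) = -16, and the closed form gives -16. They agree.
Suppose the result is true for N = m, so P(m) = (-5)^m(2m + 1) - 1.
Then P(m+1) = P(m) + ((-5)^m(-12m - 16)) = ((-5)^m(2m + 1) - 1) + ((-5)^m(-12m - 16)).
Simplifying, P(m+1) = -10(-5)^m·m - 15(-5)^m - 1 = (-5)^(m+1)(2(m+1) + 1) - 1,
which is the closed form with N = m+1.
Hence, by induction on N, the claim holds for every N ≥ 1.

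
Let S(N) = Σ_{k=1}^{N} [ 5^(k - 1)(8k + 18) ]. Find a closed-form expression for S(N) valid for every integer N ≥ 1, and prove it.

S(N) = 2·5^N(N + 2) - 4

We claim S(N) = 2·5^N(N + 2) - 4 for all N ≥ 1.
Base case (N = 1): S(1) = 26, and the closed form gives 26. They agree.
For the inductive step, assume it holds for an arbitrary k ≥ 1, so S(k) = 2·5^k(k + 2) - 4.
Then S(k+1) = S(k) + (5^k(8k + 26)) = (2·5^k(k + 2) - 4) + (5^k(8k + 26)).
Simplifying, S(k+1) = 10·5^k·k + 30·5^k - 4 = 2·5^(k+1)((k+1) + 2) - 4,
which is the closed form with N = k+1.
By the principle of mathematical induction, the result holds for all N ≥ 1.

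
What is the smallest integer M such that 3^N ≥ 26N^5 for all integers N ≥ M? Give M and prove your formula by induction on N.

M = 16

At N = 15: 14348907 < 19743750, so the inequality fails and M ≥ 16. We prove 3^N ≥ 26N^5 for all N ≥ 16.
For the base case N = 16: 3^N = 43046721 and 26N^5 = 27262976, so 43046721 ≥ 27262976.
Suppose the result is true for N = m, so 3^m ≥ 26m^5.
Then 3^(m + 1) = 3·(3^m) ≥ 3·(26m^5).
Also, for m ≥ 16 we have 3·(26m^5) ≥ 26(m+1)^5, since 3 ≥ (1 + 1/m)^5 for all m ≥ 16.
Combining, 3^(m + 1) ≥ 26(m+1)^5.
By the principle of mathematical induction, the result holds for all N ≥ 16.
Hence the smallest such M is 16.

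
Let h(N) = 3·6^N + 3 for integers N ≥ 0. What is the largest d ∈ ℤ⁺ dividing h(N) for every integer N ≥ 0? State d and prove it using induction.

Computing the first values: h(0) = 6 and h(1) = 21; gcd(6, 21) = 3, so d ≤ 3.
We prove 3 | 3·6^N + 3 for all N ≥ 0 by induction on N.
Base case (N = 0): h(0) = 6 = 3·(2), so 3 | h(0).
Inductive step: suppose the statement holds for some p ≥ 0, i.e. 3 | h(p). Then
h(p+1) = 3·6^(p+1) + 3 = 6·(3·6^p + 3) - 15 = 6·h(p) - 15. The first term is divisible by 3 by the inductive hypothesis, and -15 is divisible by 3. Hence 3 | h(p+1).
Hence, by induction on N, the claim holds for every N ≥ 0.
Therefore the largest such d is 3.

d = 3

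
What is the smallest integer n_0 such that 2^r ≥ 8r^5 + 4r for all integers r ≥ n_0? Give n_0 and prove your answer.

n_0 = 27

At r = 26: 67108864 < 95051112, so the inequality fails and n_0 ≥ 27. We prove 2^r ≥ 8r^5 + 4r for all r ≥ 27.
When r = 27: 2^r = 134217728 and 8r^5 + 4r = 114791364, so 134217728 ≥ 114791364.
Inductive step: suppose the statement holds for some m ≥ 27, so 2^m ≥ 8m^5 + 4m.
Then 2^(m + 1) = 2·(2^m) ≥ 2·(8m^5 + 4m).
Also, for m ≥ 27 we have 2·(8m^5 + 4m) ≥ 8(m+1)^5 + 4(m+1), since 2·(8m^5 + 4m) − (8(m+1)^5 + 4(m+1)) = 8m^5 - 40m^4 - 80m^3 - 80m^2 - 36m - 12, which is nonnegative for all m ≥ 27.
Combining, 2^(m + 1) ≥ 8(m+1)^5 + 4(m+1).
Hence, by induction on r, the claim holds for every r ≥ 27.
Hence the smallest such n_0 is 27.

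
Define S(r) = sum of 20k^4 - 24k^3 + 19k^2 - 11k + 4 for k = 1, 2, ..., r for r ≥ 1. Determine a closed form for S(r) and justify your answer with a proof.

S(r) = r(4r^4 + 4r^3 + r^2 - 2r + 1)

We claim S(r) = r(4r^4 + 4r^3 + r^2 - 2r + 1) for all r ≥ 1.
When r = 1: S(1) = 8, and the closed form gives 8. They agree.
Inductive step: suppose the statement holds for some k ≥ 1, so S(k) = k(4k^4 + 4k^3 + k^2 - 2k + 1).
Then S(k+1) = S(k) + (20k^4 + 56k^3 + 67k^2 + 35k + 8) = (k(4k^4 + 4k^3 + k^2 - 2k + 1)) + (20k^4 + 56k^3 + 67k^2 + 35k + 8).
Simplifying, S(k+1) = (k + 1)(4k^4 + 20k^3 + 37k^2 + 28k + 8) = (k+1)(4(k+1)^4 + 4(k+1)^3 + (k+1)^2 - 2(k+1) + 1),
which is the closed form with r = k+1.
By induction, the statement is established for all r ≥ 1.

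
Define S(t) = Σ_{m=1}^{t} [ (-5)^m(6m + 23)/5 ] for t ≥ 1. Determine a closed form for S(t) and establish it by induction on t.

S(t) = (-5)^t(t + 4) - 4

We claim S(t) = (-5)^t(t + 4) - 4 for all t ≥ 1.
When t = 1: S(1) = -29, and the closed form gives -29. They agree.
For the inductive step, assume it holds for an arbitrary m ≥ 1, so S(m) = (-5)^m(m + 4) - 4.
Then S(m+1) = S(m) + ((-5)^m(-6m - 29)) = ((-5)^m(m + 4) - 4) + ((-5)^m(-6m - 29)).
Simplifying, S(m+1) = -5(-5)^m·m - 25(-5)^m - 4 = (-5)^(m+1)((m+1) + 4) - 4,
which is the closed form with t = m+1.
By induction, the statement is established for all t ≥ 1.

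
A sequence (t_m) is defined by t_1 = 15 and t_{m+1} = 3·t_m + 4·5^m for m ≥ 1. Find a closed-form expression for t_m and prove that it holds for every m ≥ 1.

t_m = 5·3^(m - 1) + 2·5^m

Computing the first terms: t_1 = 15, t_2 = 65, t_3 = 295. This suggests t_m = 5·3^(m - 1) + 2·5^m.
Base step (m = 1): the formula gives 15 = 15 = t_1.
For the inductive step, assume it holds for an arbitrary r ≥ 1, so t_r = 5·3^(r - 1) + 2·5^r.
Then t_{r+1} = 3·t_r + 4·5^r = 3·(5·3^(r - 1) + 2·5^r) + 4·5^r = 5·3^r + 2·5^(r + 1) = 5·3^((r+1) - 1) + 2·5^(r+1),
which is the claimed formula at m = r+1.
Hence, by induction on m, the claim holds for every m ≥ 1.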